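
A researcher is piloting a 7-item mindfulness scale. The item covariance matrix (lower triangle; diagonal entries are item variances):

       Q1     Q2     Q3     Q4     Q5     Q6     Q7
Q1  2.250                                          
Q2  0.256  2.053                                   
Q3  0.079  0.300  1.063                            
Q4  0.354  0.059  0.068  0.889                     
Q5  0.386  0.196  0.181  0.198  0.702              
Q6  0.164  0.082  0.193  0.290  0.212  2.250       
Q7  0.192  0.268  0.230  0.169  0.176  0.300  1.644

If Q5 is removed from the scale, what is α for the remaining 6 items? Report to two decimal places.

α = 0.45

Remaining items: Q1, Q2, Q3, Q4, Q6, Q7 (k = 6).
Σσ²ᵢ = 2.250 + 2.053 + 1.063 + 0.889 + 2.250 + 1.644 = 10.149
Var(T) = 10.149 + 2 × 3.004 = 16.157
α (item deleted) = (6/5)·(1 − 10.149/16.157) = 0.45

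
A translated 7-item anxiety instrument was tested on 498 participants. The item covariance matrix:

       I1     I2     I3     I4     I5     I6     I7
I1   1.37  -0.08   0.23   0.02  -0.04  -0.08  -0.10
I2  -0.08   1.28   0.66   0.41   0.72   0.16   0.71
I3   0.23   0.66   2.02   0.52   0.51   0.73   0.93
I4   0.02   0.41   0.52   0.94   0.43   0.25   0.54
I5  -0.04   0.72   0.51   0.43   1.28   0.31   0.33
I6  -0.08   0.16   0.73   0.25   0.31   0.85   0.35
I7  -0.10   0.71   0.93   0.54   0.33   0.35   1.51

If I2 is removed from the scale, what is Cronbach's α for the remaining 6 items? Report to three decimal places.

α = 0.664

Remaining items: I1, I3, I4, I5, I6, I7 (k = 6).
Σσ²ᵢ = 1.37 + 2.02 + 0.94 + 1.28 + 0.85 + 1.51 = 7.97
Var(T) = 7.97 + 2 × 4.93 = 17.83
α (item deleted) = (6/5)·(1 − 7.97/17.83) = 0.664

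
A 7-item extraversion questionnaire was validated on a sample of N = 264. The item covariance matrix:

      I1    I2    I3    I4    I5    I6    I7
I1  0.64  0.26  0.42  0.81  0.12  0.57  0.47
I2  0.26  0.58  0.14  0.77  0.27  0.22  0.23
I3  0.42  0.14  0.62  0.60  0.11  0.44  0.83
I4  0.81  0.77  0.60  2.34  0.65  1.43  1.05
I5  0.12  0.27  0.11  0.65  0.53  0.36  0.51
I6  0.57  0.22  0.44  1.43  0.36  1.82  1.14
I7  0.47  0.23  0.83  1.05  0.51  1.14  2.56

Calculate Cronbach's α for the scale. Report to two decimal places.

Cronbach's α = 0.83

Σσ²ᵢ = 0.64 + 0.58 + 0.62 + 2.34 + 0.53 + 1.82 + 2.56 = 9.09
Sum of off-diagonal covariances = 11.40
total variance = 9.09 + 2 × 11.40 = 31.89
α = (k/(k−1))·(1 − Σσ²ᵢ/total variance) = (7/6)·(1 − 9.09/31.89) = 0.83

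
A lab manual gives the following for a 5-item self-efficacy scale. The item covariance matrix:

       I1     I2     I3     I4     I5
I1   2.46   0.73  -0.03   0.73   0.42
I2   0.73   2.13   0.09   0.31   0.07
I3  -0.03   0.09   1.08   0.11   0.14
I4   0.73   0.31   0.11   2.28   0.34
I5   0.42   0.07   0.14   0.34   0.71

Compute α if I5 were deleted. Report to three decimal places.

α = 0.437

Remaining items: I1, I2, I3, I4 (k = 4).
ΣVar(i) = 2.46 + 2.13 + 1.08 + 2.28 = 7.95
σ²_total = 7.95 + 2 × 1.94 = 11.83
α (item deleted) = (4/3)·(1 − 7.95/11.83) = 0.437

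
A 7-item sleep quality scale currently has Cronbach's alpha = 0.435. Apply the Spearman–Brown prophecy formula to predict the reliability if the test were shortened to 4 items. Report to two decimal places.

predicted reliability = 0.31

Length factor m = 4/7 = 0.5714
α' = m·α / (1 − (1−m)·α)
   = 4/7 × 0.435 / (1 − (1 − 4/7) × 0.435)
   = 0.2486 / 0.8136 = 0.31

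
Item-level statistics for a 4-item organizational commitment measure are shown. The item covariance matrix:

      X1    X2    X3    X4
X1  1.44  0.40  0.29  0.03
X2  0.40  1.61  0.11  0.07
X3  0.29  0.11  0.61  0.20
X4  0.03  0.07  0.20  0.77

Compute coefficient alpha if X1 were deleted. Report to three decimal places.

α = 0.304

Remaining items: X2, X3, X4 (k = 3).
ΣVar(i) = 1.61 + 0.61 + 0.77 = 2.99
σ²_total = 2.99 + 2 × 0.38 = 3.75
α (item deleted) = (3/2)·(1 − 2.99/3.75) = 0.304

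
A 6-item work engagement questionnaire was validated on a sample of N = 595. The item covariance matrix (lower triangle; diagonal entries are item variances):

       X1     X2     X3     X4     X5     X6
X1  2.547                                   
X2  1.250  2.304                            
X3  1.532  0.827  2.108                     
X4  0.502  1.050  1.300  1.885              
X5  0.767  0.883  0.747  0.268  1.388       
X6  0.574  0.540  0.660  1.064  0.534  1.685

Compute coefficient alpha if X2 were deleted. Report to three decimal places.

Remaining items: X1, X3, X4, X5, X6 (k = 5).
ΣVar(i) = 2.547 + 2.108 + 1.885 + 1.388 + 1.685 = 9.613
total variance = 9.613 + 2 × 7.948 = 25.509
α (item deleted) = (5/4)·(1 − 9.613/25.509) = 0.779

coefficient alpha = 0.779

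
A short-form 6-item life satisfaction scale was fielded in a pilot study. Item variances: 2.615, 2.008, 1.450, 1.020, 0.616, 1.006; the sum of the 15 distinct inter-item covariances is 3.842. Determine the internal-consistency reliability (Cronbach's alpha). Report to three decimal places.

α = 0.562

ΣVar(i) = 2.615 + 2.008 + 1.450 + 1.020 + 0.616 + 1.006 = 8.715
Sum of distinct covariances = 3.842
σ²_T = ΣVar(i) + 2·Σcov = 8.715 + 2 × 3.842 = 16.399
α = (6/5)·(1 − 8.715/16.399) = 0.562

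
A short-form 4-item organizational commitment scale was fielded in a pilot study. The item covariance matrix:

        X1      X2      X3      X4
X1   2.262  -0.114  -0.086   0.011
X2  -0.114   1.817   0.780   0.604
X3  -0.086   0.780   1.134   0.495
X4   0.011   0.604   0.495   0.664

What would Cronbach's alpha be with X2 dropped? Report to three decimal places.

Remaining items: X1, X3, X4 (k = 3).
Σσ²ᵢ = 2.262 + 1.134 + 0.664 = 4.060
σ²_total = 4.060 + 2 × 0.420 = 4.900
α (item deleted) = (3/2)·(1 − 4.060/4.900) = 0.257

Cronbach's alpha = 0.257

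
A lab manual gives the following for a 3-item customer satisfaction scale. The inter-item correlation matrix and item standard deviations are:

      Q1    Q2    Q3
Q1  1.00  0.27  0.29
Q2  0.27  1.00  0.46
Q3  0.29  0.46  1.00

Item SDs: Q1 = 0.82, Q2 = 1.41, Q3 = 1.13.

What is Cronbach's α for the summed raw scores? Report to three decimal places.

Cronbach's α = 0.600

Σσ²ᵢ = 0.82² + 1.41² + 1.13² = 3.9374
Covariances σ_ij = r_ij · s_i · s_j:
  σ(Q1,Q2) = 0.27 × 0.82 × 1.41 = 0.3122
  σ(Q1,Q3) = 0.29 × 0.82 × 1.13 = 0.2687
  σ(Q2,Q3) = 0.46 × 1.41 × 1.13 = 0.7329
σ²_T = Σσ²ᵢ + 2·Σσ_ij = 3.9374 + 2 × 1.3138 = 6.5650
α = (3/2)·(1 − 3.9374/6.5650) = 0.600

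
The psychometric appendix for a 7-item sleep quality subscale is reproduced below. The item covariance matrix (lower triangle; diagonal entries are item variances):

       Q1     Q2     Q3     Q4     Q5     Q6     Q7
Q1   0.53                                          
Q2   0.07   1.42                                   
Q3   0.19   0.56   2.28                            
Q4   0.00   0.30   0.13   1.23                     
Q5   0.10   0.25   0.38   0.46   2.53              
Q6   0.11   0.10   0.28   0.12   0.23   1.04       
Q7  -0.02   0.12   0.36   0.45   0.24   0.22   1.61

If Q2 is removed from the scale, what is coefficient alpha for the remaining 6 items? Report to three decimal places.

Remaining items: Q1, Q3, Q4, Q5, Q6, Q7 (k = 6).
Σσ²ᵢ = 0.53 + 2.28 + 1.23 + 2.53 + 1.04 + 1.61 = 9.22
Var(T) = 9.22 + 2 × 3.25 = 15.72
α (item deleted) = (6/5)·(1 − 9.22/15.72) = 0.496

coefficient alpha = 0.496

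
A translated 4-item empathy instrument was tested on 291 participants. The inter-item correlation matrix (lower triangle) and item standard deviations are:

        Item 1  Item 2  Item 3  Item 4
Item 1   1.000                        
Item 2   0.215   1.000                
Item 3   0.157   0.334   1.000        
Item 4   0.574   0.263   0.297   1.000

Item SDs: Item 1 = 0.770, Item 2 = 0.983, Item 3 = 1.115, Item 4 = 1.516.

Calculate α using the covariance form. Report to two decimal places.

Σσ²ᵢ = 0.770² + 0.983² + 1.115² + 1.516² = 5.1007
Covariances σ_ij = r_ij · s_i · s_j:
  σ(Item 1,Item 2) = 0.215 × 0.770 × 0.983 = 0.1627
  σ(Item 1,Item 3) = 0.157 × 0.770 × 1.115 = 0.1348
  σ(Item 1,Item 4) = 0.574 × 0.770 × 1.516 = 0.6700
  σ(Item 2,Item 3) = 0.334 × 0.983 × 1.115 = 0.3661
  σ(Item 2,Item 4) = 0.263 × 0.983 × 1.516 = 0.3919
  σ(Item 3,Item 4) = 0.297 × 1.115 × 1.516 = 0.5020
σ²_T = Σσ²ᵢ + 2·Σσ_ij = 5.1007 + 2 × 2.2275 = 9.5557
α = (4/3)·(1 − 5.1007/9.5557) = 0.62

α = 0.62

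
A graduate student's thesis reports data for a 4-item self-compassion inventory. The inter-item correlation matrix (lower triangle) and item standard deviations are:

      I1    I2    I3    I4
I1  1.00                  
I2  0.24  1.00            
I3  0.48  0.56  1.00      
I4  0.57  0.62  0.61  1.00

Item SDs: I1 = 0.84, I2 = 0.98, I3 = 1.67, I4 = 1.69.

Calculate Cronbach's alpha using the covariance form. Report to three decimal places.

α = 0.792

Σσ²ᵢ = 0.84² + 0.98² + 1.67² + 1.69² = 7.3110
Covariances σ_ij = r_ij · s_i · s_j:
  σ(I1,I2) = 0.24 × 0.84 × 0.98 = 0.1976
  σ(I1,I3) = 0.48 × 0.84 × 1.67 = 0.6733
  σ(I1,I4) = 0.57 × 0.84 × 1.69 = 0.8092
  σ(I2,I3) = 0.56 × 0.98 × 1.67 = 0.9165
  σ(I2,I4) = 0.62 × 0.98 × 1.69 = 1.0268
  σ(I3,I4) = 0.61 × 1.67 × 1.69 = 1.7216
σ²_T = Σσ²ᵢ + 2·Σσ_ij = 7.3110 + 2 × 5.3450 = 18.0010
α = (4/3)·(1 − 7.3110/18.0010) = 0.792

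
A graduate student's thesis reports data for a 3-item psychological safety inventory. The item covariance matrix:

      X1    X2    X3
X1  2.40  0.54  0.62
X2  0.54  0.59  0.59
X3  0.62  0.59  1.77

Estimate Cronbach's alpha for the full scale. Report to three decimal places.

Σσᵢ² = 2.40 + 0.59 + 1.77 = 4.76
Sum of off-diagonal covariances = 1.75
total variance = 4.76 + 2 × 1.75 = 8.26
α = (k/(k−1))·(1 − Σσᵢ²/total variance) = (3/2)·(1 − 4.76/8.26) = 0.636

Cronbach's alpha = 0.636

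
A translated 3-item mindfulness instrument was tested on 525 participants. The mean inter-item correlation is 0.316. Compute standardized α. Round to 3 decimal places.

Standardized α = k·r̄ / (1 + (k−1)·r̄) = 3 × 0.316 / (1 + 2 × 0.316)
  = 0.9480 / 1.6320 = 0.581

α = 0.581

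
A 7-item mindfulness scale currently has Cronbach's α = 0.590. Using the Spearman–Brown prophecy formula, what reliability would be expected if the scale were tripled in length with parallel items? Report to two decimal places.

Length factor m = 3
α' = m·α / (1 + (m−1)·α)
   = 3 × 0.590 / (1 + (3 − 1) × 0.590)
   = 1.7700 / 2.1800 = 0.81

predicted reliability = 0.81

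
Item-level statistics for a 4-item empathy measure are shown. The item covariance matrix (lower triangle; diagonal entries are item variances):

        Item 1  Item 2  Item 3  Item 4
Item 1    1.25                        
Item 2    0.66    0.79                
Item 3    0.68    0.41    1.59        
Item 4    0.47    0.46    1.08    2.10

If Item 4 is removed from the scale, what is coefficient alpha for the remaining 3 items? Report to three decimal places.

Remaining items: Item 1, Item 2, Item 3 (k = 3).
sum of item variances = 1.25 + 0.79 + 1.59 = 3.63
total variance = 3.63 + 2 × 1.75 = 7.13
α (item deleted) = (3/2)·(1 − 3.63/7.13) = 0.736

α = 0.736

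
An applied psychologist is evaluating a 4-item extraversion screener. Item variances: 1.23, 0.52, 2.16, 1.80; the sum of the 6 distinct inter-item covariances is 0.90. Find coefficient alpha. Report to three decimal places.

ΣVar(i) = 1.23 + 0.52 + 2.16 + 1.80 = 5.71
Sum of distinct covariances = 0.90
σ²_total = ΣVar(i) + 2·Σcov = 5.71 + 2 × 0.90 = 7.51
α = (4/3)·(1 − 5.71/7.51) = 0.320

α = 0.320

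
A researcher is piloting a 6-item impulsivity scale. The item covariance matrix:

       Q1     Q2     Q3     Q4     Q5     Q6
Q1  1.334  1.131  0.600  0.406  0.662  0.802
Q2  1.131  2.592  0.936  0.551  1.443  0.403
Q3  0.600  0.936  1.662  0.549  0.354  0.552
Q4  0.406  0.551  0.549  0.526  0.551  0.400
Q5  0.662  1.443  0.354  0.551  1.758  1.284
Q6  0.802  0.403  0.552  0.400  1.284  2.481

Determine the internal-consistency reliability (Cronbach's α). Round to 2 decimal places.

Cronbach's α = 0.81

sum of item variances = 1.334 + 2.592 + 1.662 + 0.526 + 1.758 + 2.481 = 10.353
Sum of the distinct covariances = 10.624
σ²_total = 10.353 + 2 × 10.624 = 31.601
α = (k/(k−1))·(1 − sum of item variances/σ²_total) = (6/5)·(1 − 10.353/31.601) = 0.81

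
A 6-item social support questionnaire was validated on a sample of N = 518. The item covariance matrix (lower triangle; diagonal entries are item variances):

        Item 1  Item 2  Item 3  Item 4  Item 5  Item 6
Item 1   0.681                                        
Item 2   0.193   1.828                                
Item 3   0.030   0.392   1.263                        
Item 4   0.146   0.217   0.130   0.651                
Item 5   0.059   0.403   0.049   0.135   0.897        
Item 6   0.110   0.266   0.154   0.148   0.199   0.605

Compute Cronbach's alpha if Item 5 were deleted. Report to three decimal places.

Remaining items: Item 1, Item 2, Item 3, Item 4, Item 6 (k = 5).
Σσ²ᵢ = 0.681 + 1.828 + 1.263 + 0.651 + 0.605 = 5.028
σ²_T = 5.028 + 2 × 1.786 = 8.600
α (item deleted) = (5/4)·(1 − 5.028/8.600) = 0.519

α = 0.519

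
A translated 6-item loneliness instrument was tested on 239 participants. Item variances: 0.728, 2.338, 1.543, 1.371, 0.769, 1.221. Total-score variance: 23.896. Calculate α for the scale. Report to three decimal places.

α = 0.800

sum of item variances = 0.728 + 2.338 + 1.543 + 1.371 + 0.769 + 1.221 = 7.970
α = (k/(k−1))·(1 − sum of item variances/total variance) = (6/5)·(1 − 7.970/23.896) = 0.800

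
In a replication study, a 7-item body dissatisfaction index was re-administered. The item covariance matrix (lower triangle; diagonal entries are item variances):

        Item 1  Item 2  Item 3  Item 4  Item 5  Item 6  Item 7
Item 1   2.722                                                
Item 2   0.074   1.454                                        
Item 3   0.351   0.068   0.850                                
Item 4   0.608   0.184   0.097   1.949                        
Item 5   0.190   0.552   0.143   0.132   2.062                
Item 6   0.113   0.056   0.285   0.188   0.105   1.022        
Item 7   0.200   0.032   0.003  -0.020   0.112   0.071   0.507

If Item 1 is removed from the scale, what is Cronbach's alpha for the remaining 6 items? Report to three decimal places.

Cronbach's alpha = 0.406

Remaining items: Item 2, Item 3, Item 4, Item 5, Item 6, Item 7 (k = 6).
sum of item variances = 1.454 + 0.850 + 1.949 + 2.062 + 1.022 + 0.507 = 7.844
Var(T) = 7.844 + 2 × 2.008 = 11.860
α (item deleted) = (6/5)·(1 − 7.844/11.860) = 0.406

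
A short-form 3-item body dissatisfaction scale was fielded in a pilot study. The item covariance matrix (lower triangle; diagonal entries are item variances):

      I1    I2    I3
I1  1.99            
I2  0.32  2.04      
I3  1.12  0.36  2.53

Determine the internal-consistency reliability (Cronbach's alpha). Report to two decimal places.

Σσ²ᵢ = 1.99 + 2.04 + 2.53 = 6.56
Σ_{i<j} σ_ij = 1.80
σ²_total = 6.56 + 2 × 1.80 = 10.16
α = (k/(k−1))·(1 − Σσ²ᵢ/σ²_total) = (3/2)·(1 − 6.56/10.16) = 0.53

Cronbach's alpha = 0.53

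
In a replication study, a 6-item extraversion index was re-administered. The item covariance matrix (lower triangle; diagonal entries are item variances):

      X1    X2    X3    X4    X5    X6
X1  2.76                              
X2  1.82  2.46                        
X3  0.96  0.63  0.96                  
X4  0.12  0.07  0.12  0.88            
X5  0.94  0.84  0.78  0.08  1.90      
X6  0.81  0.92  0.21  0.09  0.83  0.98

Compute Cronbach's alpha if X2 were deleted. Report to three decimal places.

Cronbach's alpha = 0.711

Remaining items: X1, X3, X4, X5, X6 (k = 5).
sum of item variances = 2.76 + 0.96 + 0.88 + 1.90 + 0.98 = 7.48
total variance = 7.48 + 2 × 4.94 = 17.36
α (item deleted) = (5/4)·(1 − 7.48/17.36) = 0.711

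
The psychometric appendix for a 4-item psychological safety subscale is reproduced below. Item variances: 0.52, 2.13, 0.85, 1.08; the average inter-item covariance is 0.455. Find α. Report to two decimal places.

ΣVar(i) = 0.52 + 2.13 + 0.85 + 1.08 = 4.58
Sum of the 6 distinct covariances = 6 × 0.455 = 2.730
σ²_T = ΣVar(i) + 2·Σcov = 4.58 + 2 × 2.730 = 10.040
α = (4/3)·(1 − 4.58/10.040) = 0.73

α = 0.73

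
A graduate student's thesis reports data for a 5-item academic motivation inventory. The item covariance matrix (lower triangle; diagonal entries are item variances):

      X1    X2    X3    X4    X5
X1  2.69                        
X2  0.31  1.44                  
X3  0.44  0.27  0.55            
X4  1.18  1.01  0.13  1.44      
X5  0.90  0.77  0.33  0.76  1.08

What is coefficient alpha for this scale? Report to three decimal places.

Σσ²ᵢ = 2.69 + 1.44 + 0.55 + 1.44 + 1.08 = 7.20
Σ_{i<j} σ_ij = 6.10
Var(T) = 7.20 + 2 × 6.10 = 19.40
α = (k/(k−1))·(1 − Σσ²ᵢ/Var(T)) = (5/4)·(1 − 7.20/19.40) = 0.786

coefficient alpha = 0.786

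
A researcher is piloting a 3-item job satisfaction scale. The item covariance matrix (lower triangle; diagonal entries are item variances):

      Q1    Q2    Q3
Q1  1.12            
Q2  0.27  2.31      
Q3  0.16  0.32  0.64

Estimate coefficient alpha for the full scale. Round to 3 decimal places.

coefficient alpha = 0.404

ΣVar(i) = 1.12 + 2.31 + 0.64 = 4.07
Sum of the distinct covariances = 0.75
σ²_total = 4.07 + 2 × 0.75 = 5.57
α = (k/(k−1))·(1 − ΣVar(i)/σ²_total) = (3/2)·(1 − 4.07/5.57) = 0.404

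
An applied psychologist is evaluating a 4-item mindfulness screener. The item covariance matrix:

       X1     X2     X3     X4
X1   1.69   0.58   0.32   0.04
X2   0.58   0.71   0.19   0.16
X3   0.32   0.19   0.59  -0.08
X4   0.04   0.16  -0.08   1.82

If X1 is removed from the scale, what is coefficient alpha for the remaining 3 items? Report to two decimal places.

Remaining items: X2, X3, X4 (k = 3).
Σσᵢ² = 0.71 + 0.59 + 1.82 = 3.12
σ²_total = 3.12 + 2 × 0.27 = 3.66
α (item deleted) = (3/2)·(1 − 3.12/3.66) = 0.22

α = 0.22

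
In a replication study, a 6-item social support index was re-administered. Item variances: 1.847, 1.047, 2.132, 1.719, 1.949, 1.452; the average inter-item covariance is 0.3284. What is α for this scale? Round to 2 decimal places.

Σσᵢ² = 1.847 + 1.047 + 2.132 + 1.719 + 1.949 + 1.452 = 10.146
Sum of the 15 distinct covariances = 15 × 0.3284 = 4.9260
σ²_total = Σσᵢ² + 2·Σcov = 10.146 + 2 × 4.9260 = 19.9980
α = (6/5)·(1 − 10.146/19.9980) = 0.59

α = 0.59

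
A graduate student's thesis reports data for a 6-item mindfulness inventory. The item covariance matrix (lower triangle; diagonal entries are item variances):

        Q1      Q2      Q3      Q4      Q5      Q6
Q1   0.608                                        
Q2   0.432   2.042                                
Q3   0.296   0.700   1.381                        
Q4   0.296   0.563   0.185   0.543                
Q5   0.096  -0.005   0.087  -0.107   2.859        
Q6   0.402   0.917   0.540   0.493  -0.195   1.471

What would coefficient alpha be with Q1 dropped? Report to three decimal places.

Remaining items: Q2, Q3, Q4, Q5, Q6 (k = 5).
Σσ²ᵢ = 2.042 + 1.381 + 0.543 + 2.859 + 1.471 = 8.296
σ²_total = 8.296 + 2 × 3.178 = 14.652
α (item deleted) = (5/4)·(1 − 8.296/14.652) = 0.542

coefficient alpha = 0.542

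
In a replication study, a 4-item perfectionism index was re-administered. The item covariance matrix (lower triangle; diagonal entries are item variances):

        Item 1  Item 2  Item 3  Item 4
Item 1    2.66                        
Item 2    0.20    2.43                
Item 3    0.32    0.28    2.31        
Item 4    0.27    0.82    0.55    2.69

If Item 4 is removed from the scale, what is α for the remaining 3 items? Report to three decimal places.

Remaining items: Item 1, Item 2, Item 3 (k = 3).
sum of item variances = 2.66 + 2.43 + 2.31 = 7.40
total variance = 7.40 + 2 × 0.80 = 9.00
α (item deleted) = (3/2)·(1 − 7.40/9.00) = 0.267

α = 0.267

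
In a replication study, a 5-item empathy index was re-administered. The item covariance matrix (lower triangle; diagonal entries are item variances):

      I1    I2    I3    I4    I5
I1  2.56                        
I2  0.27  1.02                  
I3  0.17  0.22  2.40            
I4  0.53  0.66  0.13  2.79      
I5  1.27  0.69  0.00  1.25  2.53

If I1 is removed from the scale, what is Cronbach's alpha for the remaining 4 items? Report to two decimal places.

α = 0.54

Remaining items: I2, I3, I4, I5 (k = 4).
sum of item variances = 1.02 + 2.40 + 2.79 + 2.53 = 8.74
σ²_T = 8.74 + 2 × 2.95 = 14.64
α (item deleted) = (4/3)·(1 − 8.74/14.64) = 0.54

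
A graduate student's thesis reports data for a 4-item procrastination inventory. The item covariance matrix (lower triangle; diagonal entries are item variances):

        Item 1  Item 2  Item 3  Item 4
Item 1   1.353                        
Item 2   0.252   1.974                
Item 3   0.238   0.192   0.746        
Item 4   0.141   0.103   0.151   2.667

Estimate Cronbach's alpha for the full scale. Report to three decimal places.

Cronbach's alpha = 0.323

ΣVar(i) = 1.353 + 1.974 + 0.746 + 2.667 = 6.740
Σ_{i<j} σ_ij = 1.077
σ²_total = 6.740 + 2 × 1.077 = 8.894
α = (k/(k−1))·(1 − ΣVar(i)/σ²_total) = (4/3)·(1 − 6.740/8.894) = 0.323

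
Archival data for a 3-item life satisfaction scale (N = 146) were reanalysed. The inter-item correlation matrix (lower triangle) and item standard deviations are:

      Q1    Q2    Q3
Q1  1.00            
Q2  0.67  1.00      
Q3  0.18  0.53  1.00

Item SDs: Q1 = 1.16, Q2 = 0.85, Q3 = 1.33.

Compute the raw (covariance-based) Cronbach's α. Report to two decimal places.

α = 0.67

Σσ²ᵢ = 1.16² + 0.85² + 1.33² = 3.8370
Covariances σ_ij = r_ij · s_i · s_j:
  σ(Q1,Q2) = 0.67 × 1.16 × 0.85 = 0.6606
  σ(Q1,Q3) = 0.18 × 1.16 × 1.33 = 0.2777
  σ(Q2,Q3) = 0.53 × 0.85 × 1.33 = 0.5992
σ²_T = Σσ²ᵢ + 2·Σσ_ij = 3.8370 + 2 × 1.5375 = 6.9120
α = (3/2)·(1 − 3.8370/6.9120) = 0.67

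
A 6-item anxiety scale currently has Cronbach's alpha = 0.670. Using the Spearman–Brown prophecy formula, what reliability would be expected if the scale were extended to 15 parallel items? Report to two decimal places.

predicted reliability = 0.84

Length factor m = 15/6 = 2.5000
α' = m·α / (1 + (m−1)·α)
   = 15/6 × 0.670 / (1 + (15/6 − 1) × 0.670)
   = 1.6750 / 2.0050 = 0.84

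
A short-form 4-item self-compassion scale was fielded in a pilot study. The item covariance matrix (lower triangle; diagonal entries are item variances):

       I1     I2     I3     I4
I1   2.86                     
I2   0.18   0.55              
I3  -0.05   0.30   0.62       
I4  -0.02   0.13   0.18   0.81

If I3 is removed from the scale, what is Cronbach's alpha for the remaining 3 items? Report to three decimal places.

Remaining items: I1, I2, I4 (k = 3).
Σσᵢ² = 2.86 + 0.55 + 0.81 = 4.22
σ²_total = 4.22 + 2 × 0.29 = 4.80
α (item deleted) = (3/2)·(1 − 4.22/4.80) = 0.181

Cronbach's alpha = 0.181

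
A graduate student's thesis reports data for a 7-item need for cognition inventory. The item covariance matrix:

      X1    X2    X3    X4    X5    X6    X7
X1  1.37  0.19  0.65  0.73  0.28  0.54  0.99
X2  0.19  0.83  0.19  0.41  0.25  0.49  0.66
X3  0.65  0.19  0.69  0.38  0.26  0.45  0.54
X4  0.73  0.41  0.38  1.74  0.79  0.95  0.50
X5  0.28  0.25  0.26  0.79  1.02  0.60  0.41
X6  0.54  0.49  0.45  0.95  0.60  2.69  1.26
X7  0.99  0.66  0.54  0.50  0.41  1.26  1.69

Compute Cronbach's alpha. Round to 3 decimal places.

Cronbach's alpha = 0.813

ΣVar(i) = 1.37 + 0.83 + 0.69 + 1.74 + 1.02 + 2.69 + 1.69 = 10.03
Sum of the distinct covariances = 11.52
σ²_T = 10.03 + 2 × 11.52 = 33.07
α = (k/(k−1))·(1 − ΣVar(i)/σ²_T) = (7/6)·(1 − 10.03/33.07) = 0.813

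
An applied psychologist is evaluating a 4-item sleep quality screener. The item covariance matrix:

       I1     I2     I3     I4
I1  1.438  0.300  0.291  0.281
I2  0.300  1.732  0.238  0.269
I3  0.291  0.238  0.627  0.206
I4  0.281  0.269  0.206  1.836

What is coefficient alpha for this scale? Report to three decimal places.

Σσ²ᵢ = 1.438 + 1.732 + 0.627 + 1.836 = 5.633
Σ_{i<j} σ_ij = 1.585
Var(T) = 5.633 + 2 × 1.585 = 8.803
α = (k/(k−1))·(1 − Σσ²ᵢ/Var(T)) = (4/3)·(1 − 5.633/8.803) = 0.480

α = 0.480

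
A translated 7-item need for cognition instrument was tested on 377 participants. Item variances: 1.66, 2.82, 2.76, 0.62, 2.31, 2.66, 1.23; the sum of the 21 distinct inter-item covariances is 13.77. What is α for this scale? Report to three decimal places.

α = 0.772

Σσ²ᵢ = 1.66 + 2.82 + 2.76 + 0.62 + 2.31 + 2.66 + 1.23 = 14.06
Sum of distinct covariances = 13.77
σ²_total = Σσ²ᵢ + 2·Σcov = 14.06 + 2 × 13.77 = 41.60
α = (7/6)·(1 − 14.06/41.60) = 0.772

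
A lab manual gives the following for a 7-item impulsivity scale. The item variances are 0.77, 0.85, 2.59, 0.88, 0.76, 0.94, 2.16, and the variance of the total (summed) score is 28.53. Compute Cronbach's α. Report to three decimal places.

Σσᵢ² = 0.77 + 0.85 + 2.59 + 0.88 + 0.76 + 0.94 + 2.16 = 8.95
α = (k/(k−1))·(1 − Σσᵢ²/σ²_T) = (7/6)·(1 − 8.95/28.53) = 0.801

Cronbach's α = 0.801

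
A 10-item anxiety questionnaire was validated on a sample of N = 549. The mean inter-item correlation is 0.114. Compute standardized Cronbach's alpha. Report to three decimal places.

α = 0.563

Standardized α = k·r̄ / (1 + (k−1)·r̄) = 10 × 0.114 / (1 + 9 × 0.114)
  = 1.1400 / 2.0260 = 0.563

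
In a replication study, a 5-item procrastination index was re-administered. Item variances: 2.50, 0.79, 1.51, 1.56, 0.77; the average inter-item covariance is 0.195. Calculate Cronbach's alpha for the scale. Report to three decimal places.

sum of item variances = 2.50 + 0.79 + 1.51 + 1.56 + 0.77 = 7.13
Sum of the 10 distinct covariances = 10 × 0.195 = 1.950
total variance = sum of item variances + 2·Σcov = 7.13 + 2 × 1.950 = 11.030
α = (5/4)·(1 − 7.13/11.030) = 0.442

α = 0.442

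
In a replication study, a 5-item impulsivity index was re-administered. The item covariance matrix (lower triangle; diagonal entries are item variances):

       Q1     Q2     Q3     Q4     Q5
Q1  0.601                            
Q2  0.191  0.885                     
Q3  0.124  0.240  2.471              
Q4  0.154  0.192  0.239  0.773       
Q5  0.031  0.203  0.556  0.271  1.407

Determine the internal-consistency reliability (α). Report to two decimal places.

α = 0.52

ΣVar(i) = 0.601 + 0.885 + 2.471 + 0.773 + 1.407 = 6.137
Sum of off-diagonal covariances = 2.201
σ²_T = 6.137 + 2 × 2.201 = 10.539
α = (k/(k−1))·(1 − ΣVar(i)/σ²_T) = (5/4)·(1 − 6.137/10.539) = 0.52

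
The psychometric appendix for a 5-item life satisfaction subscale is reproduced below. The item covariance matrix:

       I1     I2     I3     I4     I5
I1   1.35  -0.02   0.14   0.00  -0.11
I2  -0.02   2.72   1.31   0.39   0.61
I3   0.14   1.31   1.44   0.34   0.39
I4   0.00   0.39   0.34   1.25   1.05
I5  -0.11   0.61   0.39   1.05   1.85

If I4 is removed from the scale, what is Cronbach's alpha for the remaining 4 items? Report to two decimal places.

α = 0.52

Remaining items: I1, I2, I3, I5 (k = 4).
Σσᵢ² = 1.35 + 2.72 + 1.44 + 1.85 = 7.36
σ²_total = 7.36 + 2 × 2.32 = 12.00
α (item deleted) = (4/3)·(1 − 7.36/12.00) = 0.52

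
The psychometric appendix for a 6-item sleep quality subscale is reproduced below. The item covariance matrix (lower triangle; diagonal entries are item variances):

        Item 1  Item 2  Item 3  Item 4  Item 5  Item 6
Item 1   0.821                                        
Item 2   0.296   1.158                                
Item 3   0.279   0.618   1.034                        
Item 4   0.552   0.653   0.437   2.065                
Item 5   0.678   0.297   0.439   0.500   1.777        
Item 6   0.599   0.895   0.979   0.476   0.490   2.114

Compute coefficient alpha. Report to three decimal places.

α = 0.775

ΣVar(i) = 0.821 + 1.158 + 1.034 + 2.065 + 1.777 + 2.114 = 8.969
Sum of off-diagonal covariances = 8.188
Var(T) = 8.969 + 2 × 8.188 = 25.345
α = (k/(k−1))·(1 − ΣVar(i)/Var(T)) = (6/5)·(1 − 8.969/25.345) = 0.775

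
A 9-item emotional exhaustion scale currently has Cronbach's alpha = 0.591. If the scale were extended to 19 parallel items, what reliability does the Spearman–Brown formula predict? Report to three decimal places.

predicted reliability = 0.753

Length factor m = 19/9 = 2.1111
α' = m·α / (1 + (m−1)·α)
   = 19/9 × 0.591 / (1 + (19/9 − 1) × 0.591)
   = 1.2477 / 1.6567 = 0.753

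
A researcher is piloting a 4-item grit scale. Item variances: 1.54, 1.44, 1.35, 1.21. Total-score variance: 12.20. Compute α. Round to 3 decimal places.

ΣVar(i) = 1.54 + 1.44 + 1.35 + 1.21 = 5.54
α = (k/(k−1))·(1 − ΣVar(i)/σ²_total) = (4/3)·(1 − 5.54/12.20) = 0.728

α = 0.728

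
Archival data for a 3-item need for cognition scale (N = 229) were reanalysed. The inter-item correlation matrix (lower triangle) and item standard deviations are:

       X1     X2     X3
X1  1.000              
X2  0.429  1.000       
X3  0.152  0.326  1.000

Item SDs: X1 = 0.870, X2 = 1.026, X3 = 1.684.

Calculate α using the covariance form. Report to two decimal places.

α = 0.50

Σσ²ᵢ = 0.870² + 1.026² + 1.684² = 4.6454
Covariances σ_ij = r_ij · s_i · s_j:
  σ(X1,X2) = 0.429 × 0.870 × 1.026 = 0.3829
  σ(X1,X3) = 0.152 × 0.870 × 1.684 = 0.2227
  σ(X2,X3) = 0.326 × 1.026 × 1.684 = 0.5633
σ²_T = Σσ²ᵢ + 2·Σσ_ij = 4.6454 + 2 × 1.1689 = 6.9832
α = (3/2)·(1 − 4.6454/6.9832) = 0.50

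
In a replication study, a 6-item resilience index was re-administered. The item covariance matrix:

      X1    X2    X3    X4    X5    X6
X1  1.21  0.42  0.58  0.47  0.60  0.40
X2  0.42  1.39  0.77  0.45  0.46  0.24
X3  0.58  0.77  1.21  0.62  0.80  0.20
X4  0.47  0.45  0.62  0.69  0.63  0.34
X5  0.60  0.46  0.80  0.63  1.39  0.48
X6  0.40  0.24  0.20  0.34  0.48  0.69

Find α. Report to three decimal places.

α = 0.833

Σσ²ᵢ = 1.21 + 1.39 + 1.21 + 0.69 + 1.39 + 0.69 = 6.58
Σ_{i<j} σ_ij = 7.46
σ²_T = 6.58 + 2 × 7.46 = 21.50
α = (k/(k−1))·(1 − Σσ²ᵢ/σ²_T) = (6/5)·(1 − 6.58/21.50) = 0.833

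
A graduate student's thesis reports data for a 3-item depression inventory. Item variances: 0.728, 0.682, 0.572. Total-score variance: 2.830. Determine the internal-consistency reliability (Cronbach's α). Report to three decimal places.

α = 0.449

sum of item variances = 0.728 + 0.682 + 0.572 = 1.982
α = (k/(k−1))·(1 − sum of item variances/σ²_T) = (3/2)·(1 − 1.982/2.830) = 0.449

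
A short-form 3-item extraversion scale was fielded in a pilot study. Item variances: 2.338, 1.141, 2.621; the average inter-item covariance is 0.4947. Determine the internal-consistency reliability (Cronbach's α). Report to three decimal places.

α = 0.491

Σσᵢ² = 2.338 + 1.141 + 2.621 = 6.100
Sum of the 3 distinct covariances = 3 × 0.4947 = 1.4841
total variance = Σσᵢ² + 2·Σcov = 6.100 + 2 × 1.4841 = 9.0682
α = (3/2)·(1 − 6.100/9.0682) = 0.491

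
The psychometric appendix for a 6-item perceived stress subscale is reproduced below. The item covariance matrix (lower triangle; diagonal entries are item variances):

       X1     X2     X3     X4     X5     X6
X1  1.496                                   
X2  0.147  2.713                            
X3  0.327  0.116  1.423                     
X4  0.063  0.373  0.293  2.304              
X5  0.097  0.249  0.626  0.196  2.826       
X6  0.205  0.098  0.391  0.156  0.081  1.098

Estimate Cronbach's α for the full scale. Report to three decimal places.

Cronbach's α = 0.439

ΣVar(i) = 1.496 + 2.713 + 1.423 + 2.304 + 2.826 + 1.098 = 11.860
Sum of off-diagonal covariances = 3.418
σ²_total = 11.860 + 2 × 3.418 = 18.696
α = (k/(k−1))·(1 − ΣVar(i)/σ²_total) = (6/5)·(1 − 11.860/18.696) = 0.439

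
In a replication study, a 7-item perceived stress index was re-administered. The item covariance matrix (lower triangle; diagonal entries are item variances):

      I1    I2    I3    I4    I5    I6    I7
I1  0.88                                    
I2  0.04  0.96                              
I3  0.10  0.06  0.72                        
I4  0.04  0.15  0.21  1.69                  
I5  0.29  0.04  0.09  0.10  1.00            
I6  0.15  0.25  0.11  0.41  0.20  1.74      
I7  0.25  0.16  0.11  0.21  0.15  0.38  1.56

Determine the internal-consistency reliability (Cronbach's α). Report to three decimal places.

Cronbach's α = 0.525

sum of item variances = 0.88 + 0.96 + 0.72 + 1.69 + 1.00 + 1.74 + 1.56 = 8.55
Sum of off-diagonal covariances = 3.50
σ²_T = 8.55 + 2 × 3.50 = 15.55
α = (k/(k−1))·(1 − sum of item variances/σ²_T) = (7/6)·(1 − 8.55/15.55) = 0.525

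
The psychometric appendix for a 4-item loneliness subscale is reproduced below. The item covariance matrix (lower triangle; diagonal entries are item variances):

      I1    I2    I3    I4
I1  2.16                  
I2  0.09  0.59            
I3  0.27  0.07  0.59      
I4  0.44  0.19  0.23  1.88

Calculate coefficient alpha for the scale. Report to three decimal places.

coefficient alpha = 0.441

sum of item variances = 2.16 + 0.59 + 0.59 + 1.88 = 5.22
Sum of the distinct covariances = 1.29
σ²_T = 5.22 + 2 × 1.29 = 7.80
α = (k/(k−1))·(1 − sum of item variances/σ²_T) = (4/3)·(1 − 5.22/7.80) = 0.441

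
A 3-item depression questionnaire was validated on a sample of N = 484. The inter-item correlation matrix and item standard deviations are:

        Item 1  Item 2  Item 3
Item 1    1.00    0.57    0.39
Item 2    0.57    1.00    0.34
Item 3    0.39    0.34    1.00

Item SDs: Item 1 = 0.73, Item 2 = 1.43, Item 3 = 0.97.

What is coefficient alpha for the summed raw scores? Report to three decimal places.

coefficient alpha = 0.649

Σσ²ᵢ = 0.73² + 1.43² + 0.97² = 3.5187
Covariances σ_ij = r_ij · s_i · s_j:
  σ(Item 1,Item 2) = 0.57 × 0.73 × 1.43 = 0.5950
  σ(Item 1,Item 3) = 0.39 × 0.73 × 0.97 = 0.2762
  σ(Item 2,Item 3) = 0.34 × 1.43 × 0.97 = 0.4716
σ²_T = Σσ²ᵢ + 2·Σσ_ij = 3.5187 + 2 × 1.3428 = 6.2043
α = (3/2)·(1 − 3.5187/6.2043) = 0.649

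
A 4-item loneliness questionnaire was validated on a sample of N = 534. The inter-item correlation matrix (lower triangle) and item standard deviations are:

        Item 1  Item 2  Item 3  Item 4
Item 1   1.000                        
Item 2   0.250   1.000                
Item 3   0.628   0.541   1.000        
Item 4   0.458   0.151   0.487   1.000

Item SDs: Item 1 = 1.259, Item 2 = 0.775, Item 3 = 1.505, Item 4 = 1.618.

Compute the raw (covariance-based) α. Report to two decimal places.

α = 0.74

Σσ²ᵢ = 1.259² + 0.775² + 1.505² + 1.618² = 7.0687
Covariances σ_ij = r_ij · s_i · s_j:
  σ(Item 1,Item 2) = 0.250 × 1.259 × 0.775 = 0.2439
  σ(Item 1,Item 3) = 0.628 × 1.259 × 1.505 = 1.1899
  σ(Item 1,Item 4) = 0.458 × 1.259 × 1.618 = 0.9330
  σ(Item 2,Item 3) = 0.541 × 0.775 × 1.505 = 0.6310
  σ(Item 2,Item 4) = 0.151 × 0.775 × 1.618 = 0.1893
  σ(Item 3,Item 4) = 0.487 × 1.505 × 1.618 = 1.1859
σ²_T = Σσ²ᵢ + 2·Σσ_ij = 7.0687 + 2 × 4.3730 = 15.8147
α = (4/3)·(1 − 7.0687/15.8147) = 0.74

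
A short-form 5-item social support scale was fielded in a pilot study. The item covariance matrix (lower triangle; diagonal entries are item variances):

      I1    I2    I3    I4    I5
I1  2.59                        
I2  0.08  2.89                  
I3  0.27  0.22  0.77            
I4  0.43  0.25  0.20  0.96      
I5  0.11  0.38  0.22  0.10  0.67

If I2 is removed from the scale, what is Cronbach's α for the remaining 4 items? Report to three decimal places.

α = 0.464

Remaining items: I1, I3, I4, I5 (k = 4).
Σσᵢ² = 2.59 + 0.77 + 0.96 + 0.67 = 4.99
σ²_total = 4.99 + 2 × 1.33 = 7.65
α (item deleted) = (4/3)·(1 − 4.99/7.65) = 0.464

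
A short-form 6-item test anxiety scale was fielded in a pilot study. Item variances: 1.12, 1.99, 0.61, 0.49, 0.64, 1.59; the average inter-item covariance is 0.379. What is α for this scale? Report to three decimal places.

Σσ²ᵢ = 1.12 + 1.99 + 0.61 + 0.49 + 0.64 + 1.59 = 6.44
Sum of the 15 distinct covariances = 15 × 0.379 = 5.685
total variance = Σσ²ᵢ + 2·Σcov = 6.44 + 2 × 5.685 = 17.810
α = (6/5)·(1 − 6.44/17.810) = 0.766

α = 0.766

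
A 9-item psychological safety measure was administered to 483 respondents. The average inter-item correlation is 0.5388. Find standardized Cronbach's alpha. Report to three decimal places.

Standardized α = k·r̄ / (1 + (k−1)·r̄) = 9 × 0.5388 / (1 + 8 × 0.5388)
  = 4.8492 / 5.3104 = 0.913

α = 0.913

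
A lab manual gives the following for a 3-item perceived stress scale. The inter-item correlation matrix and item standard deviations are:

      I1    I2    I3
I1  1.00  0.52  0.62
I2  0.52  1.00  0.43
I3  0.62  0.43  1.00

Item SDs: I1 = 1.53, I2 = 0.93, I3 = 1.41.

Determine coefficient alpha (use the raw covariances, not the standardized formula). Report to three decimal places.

Σσ²ᵢ = 1.53² + 0.93² + 1.41² = 5.1939
Covariances σ_ij = r_ij · s_i · s_j:
  σ(I1,I2) = 0.52 × 1.53 × 0.93 = 0.7399
  σ(I1,I3) = 0.62 × 1.53 × 1.41 = 1.3375
  σ(I2,I3) = 0.43 × 0.93 × 1.41 = 0.5639
σ²_T = Σσ²ᵢ + 2·Σσ_ij = 5.1939 + 2 × 2.6413 = 10.4765
α = (3/2)·(1 − 5.1939/10.4765) = 0.756

coefficient alpha = 0.756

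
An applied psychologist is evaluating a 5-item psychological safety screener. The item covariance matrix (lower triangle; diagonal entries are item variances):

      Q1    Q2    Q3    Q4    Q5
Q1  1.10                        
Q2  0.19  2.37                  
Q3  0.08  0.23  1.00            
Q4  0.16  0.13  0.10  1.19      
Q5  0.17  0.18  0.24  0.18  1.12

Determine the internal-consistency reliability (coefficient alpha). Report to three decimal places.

Σσ²ᵢ = 1.10 + 2.37 + 1.00 + 1.19 + 1.12 = 6.78
Sum of the distinct covariances = 1.66
Var(T) = 6.78 + 2 × 1.66 = 10.10
α = (k/(k−1))·(1 − Σσ²ᵢ/Var(T)) = (5/4)·(1 − 6.78/10.10) = 0.411

coefficient alpha = 0.411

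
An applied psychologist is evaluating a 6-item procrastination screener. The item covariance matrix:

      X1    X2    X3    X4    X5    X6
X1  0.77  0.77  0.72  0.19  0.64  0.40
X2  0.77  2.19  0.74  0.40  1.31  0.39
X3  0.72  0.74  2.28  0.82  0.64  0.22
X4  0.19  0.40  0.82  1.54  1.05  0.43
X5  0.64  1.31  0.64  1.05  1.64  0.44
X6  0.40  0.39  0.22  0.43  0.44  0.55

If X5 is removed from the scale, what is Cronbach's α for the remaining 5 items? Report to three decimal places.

Remaining items: X1, X2, X3, X4, X6 (k = 5).
Σσ²ᵢ = 0.77 + 2.19 + 2.28 + 1.54 + 0.55 = 7.33
σ²_T = 7.33 + 2 × 5.08 = 17.49
α (item deleted) = (5/4)·(1 − 7.33/17.49) = 0.726

α = 0.726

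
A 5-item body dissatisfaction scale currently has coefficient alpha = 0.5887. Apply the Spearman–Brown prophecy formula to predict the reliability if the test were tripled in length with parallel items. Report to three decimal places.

predicted reliability = 0.811

Length factor m = 3
α' = m·α / (1 + (m−1)·α)
   = 3 × 0.5887 / (1 + (3 − 1) × 0.5887)
   = 1.7661 / 2.1774 = 0.811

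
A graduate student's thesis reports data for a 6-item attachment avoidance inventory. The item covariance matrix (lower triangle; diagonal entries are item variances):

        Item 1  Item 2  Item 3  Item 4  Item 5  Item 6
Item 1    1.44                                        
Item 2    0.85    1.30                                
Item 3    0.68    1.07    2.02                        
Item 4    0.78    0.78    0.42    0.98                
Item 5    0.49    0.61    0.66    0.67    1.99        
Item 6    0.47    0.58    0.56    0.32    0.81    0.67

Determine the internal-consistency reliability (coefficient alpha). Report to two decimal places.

Σσᵢ² = 1.44 + 1.30 + 2.02 + 0.98 + 1.99 + 0.67 = 8.40
Sum of the distinct covariances = 9.75
σ²_total = 8.40 + 2 × 9.75 = 27.90
α = (k/(k−1))·(1 − Σσᵢ²/σ²_total) = (6/5)·(1 − 8.40/27.90) = 0.84

α = 0.84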